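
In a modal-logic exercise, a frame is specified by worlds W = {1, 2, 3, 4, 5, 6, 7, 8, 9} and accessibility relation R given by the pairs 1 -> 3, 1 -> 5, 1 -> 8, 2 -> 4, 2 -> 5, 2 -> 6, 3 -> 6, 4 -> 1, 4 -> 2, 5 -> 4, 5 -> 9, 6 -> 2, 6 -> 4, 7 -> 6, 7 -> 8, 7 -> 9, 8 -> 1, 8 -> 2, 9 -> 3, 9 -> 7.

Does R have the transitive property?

Transitive: no — 1 R 3 and 3 R 6, but not 1 R 6.

No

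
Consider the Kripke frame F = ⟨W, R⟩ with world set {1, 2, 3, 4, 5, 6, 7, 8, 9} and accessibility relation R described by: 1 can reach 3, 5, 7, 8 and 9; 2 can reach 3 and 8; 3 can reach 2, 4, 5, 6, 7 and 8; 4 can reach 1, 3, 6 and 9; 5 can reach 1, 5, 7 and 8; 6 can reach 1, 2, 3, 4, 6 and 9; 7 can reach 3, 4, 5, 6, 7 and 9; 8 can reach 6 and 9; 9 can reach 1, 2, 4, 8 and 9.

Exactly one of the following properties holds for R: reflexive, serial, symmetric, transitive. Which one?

serial

Reflexive: no — 1 is not related to itself.
Serial: yes — every world has a successor (e.g. 1 R 3).
Symmetric: no — 1 R 3 but not 3 R 1.
Transitive: no — 1 R 3 and 3 R 2, but not 1 R 2.
Only serial holds.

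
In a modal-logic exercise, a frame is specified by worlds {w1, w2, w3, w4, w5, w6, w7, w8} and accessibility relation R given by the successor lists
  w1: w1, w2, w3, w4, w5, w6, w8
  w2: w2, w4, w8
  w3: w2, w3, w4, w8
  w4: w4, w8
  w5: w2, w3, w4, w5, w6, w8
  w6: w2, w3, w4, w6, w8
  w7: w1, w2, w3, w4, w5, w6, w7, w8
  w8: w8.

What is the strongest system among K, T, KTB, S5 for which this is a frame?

Reflexive (axiom T): yes — every world is R-related to itself.
Symmetric (axiom B): no — w1 R w2 but not w2 R w1.
Euclidean (axiom 5): no — w1 R w2 and w1 R w3, but not w2 R w3.
So F validates K, T; KTB would additionally require R to be symmetric. The strongest is T.

T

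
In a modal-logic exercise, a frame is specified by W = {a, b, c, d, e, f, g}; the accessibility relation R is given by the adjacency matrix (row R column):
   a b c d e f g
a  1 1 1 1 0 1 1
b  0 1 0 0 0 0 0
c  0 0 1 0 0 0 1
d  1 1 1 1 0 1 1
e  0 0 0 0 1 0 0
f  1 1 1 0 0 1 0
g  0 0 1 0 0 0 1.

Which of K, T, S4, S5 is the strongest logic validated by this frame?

Reflexive (axiom T): yes — every world is R-related to itself.
Transitive (axiom 4): no — f R a and a R d, but not f R d.
Euclidean (axiom 5): no — a R b and a R c, but not b R c.
So F validates K, T; S4 would additionally require R to be transitive. The strongest is T.

T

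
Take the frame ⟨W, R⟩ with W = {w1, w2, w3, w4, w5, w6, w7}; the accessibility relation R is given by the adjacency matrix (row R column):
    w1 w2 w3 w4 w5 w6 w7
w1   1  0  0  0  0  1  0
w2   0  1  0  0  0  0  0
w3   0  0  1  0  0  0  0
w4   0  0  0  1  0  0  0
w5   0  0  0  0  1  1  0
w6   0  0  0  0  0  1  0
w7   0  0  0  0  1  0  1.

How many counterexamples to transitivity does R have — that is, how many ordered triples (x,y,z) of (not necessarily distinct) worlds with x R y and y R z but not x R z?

1

Enumerating: (w7,w5,w6).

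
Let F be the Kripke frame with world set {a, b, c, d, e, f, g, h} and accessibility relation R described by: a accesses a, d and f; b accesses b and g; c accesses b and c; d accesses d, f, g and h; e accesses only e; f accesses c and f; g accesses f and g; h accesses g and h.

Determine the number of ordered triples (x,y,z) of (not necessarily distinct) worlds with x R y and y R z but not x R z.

Enumerating: (a,d,g), (a,d,h), (a,f,c), (b,g,f), (c,b,g), (d,f,c), (f,c,b), (g,f,c), (h,g,f).

9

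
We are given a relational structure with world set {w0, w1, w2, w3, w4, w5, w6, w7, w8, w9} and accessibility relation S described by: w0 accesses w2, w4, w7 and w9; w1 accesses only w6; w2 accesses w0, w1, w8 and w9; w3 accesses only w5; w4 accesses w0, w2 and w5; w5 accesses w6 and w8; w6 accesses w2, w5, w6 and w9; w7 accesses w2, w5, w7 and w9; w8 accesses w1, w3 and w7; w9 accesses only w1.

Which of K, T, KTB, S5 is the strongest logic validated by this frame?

K

Reflexive (axiom T): no — w0 is not related to itself.
Symmetric (axiom B): no — w0 S w7 but not w7 S w0.
Euclidean (axiom 5): no — w0 S w2 and w0 S w4, but not w2 S w4.
So F validates K; T would additionally require S to be reflexive. The strongest is K.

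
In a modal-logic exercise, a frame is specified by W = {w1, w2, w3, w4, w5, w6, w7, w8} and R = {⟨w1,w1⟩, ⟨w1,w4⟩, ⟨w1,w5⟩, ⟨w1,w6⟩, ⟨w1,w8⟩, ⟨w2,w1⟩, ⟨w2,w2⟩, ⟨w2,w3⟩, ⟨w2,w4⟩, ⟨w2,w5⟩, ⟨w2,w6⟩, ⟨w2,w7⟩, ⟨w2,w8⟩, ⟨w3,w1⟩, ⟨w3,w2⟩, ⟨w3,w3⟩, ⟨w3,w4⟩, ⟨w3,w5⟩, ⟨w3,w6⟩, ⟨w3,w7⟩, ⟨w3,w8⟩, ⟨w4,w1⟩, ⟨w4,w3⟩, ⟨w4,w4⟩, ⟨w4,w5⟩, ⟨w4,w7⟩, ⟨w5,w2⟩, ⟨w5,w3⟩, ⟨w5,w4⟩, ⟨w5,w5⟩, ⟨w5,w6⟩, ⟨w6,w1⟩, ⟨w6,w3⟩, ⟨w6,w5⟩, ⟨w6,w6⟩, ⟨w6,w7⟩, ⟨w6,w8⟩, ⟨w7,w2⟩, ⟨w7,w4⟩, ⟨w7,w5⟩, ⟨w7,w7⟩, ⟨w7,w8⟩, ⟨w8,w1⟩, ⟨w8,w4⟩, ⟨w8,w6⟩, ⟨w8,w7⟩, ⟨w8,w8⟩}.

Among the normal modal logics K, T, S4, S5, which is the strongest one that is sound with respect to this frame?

T

Reflexive (axiom T): yes — every world is R-related to itself.
Transitive (axiom 4): no — w1 R w4 and w4 R w3, but not w1 R w3.
Euclidean (axiom 5): no — w1 R w4 and w1 R w6, but not w4 R w6.
So F validates K, T; S4 would additionally require R to be transitive. The strongest is T.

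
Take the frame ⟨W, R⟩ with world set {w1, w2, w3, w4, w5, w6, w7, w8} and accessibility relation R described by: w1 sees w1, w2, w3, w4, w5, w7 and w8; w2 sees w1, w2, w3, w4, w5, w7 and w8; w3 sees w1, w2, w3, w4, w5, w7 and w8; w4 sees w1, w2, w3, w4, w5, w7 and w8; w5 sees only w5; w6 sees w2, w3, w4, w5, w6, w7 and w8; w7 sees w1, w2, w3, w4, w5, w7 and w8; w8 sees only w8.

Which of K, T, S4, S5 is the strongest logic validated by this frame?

Reflexive (axiom T): yes — every world is R-related to itself.
Transitive (axiom 4): no — w6 R w2 and w2 R w1, but not w6 R w1.
Euclidean (axiom 5): no — w1 R w5 and w1 R w2, but not w5 R w2.
So F validates K, T; S4 would additionally require R to be transitive. The strongest is T.

T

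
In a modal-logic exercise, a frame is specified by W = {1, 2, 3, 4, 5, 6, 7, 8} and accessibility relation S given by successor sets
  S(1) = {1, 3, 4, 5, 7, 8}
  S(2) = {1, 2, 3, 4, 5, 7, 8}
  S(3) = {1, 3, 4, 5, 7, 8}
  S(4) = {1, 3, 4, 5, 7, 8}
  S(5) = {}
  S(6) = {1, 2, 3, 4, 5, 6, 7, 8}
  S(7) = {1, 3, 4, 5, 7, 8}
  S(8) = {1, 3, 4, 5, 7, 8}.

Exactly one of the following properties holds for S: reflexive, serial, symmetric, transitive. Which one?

Reflexive: no — 5 is not related to itself.
Serial: no — 5 has no S-successor.
Symmetric: no — 1 S 5 but not 5 S 1.
Transitive: yes — every two-step S-path is closed by a direct edge.
Only transitive holds.

transitive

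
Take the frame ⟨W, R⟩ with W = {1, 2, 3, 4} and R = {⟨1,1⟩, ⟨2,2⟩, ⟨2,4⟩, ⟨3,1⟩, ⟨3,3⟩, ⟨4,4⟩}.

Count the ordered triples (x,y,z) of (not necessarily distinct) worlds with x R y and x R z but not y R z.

2

Enumerating: (2,4,2), (3,1,3).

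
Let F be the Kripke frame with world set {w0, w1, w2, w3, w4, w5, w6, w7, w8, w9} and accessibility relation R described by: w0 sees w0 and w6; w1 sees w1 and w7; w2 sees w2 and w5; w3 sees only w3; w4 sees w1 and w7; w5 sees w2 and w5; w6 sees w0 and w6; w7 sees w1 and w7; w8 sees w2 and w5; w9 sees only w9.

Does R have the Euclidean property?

Euclidean: yes — any two successors of a common world are R-related.

Yes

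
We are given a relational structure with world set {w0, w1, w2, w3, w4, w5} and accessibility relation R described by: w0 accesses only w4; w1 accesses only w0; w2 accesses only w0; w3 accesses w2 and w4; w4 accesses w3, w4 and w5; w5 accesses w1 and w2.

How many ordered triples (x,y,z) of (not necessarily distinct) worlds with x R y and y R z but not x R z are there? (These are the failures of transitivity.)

Enumerating: (w0,w4,w3), (w0,w4,w5), (w1,w0,w4), (w2,w0,w4), (w3,w2,w0), (w3,w4,w3), (w3,w4,w5), (w4,w3,w2), (w4,w5,w1), (w4,w5,w2), (w5,w1,w0), (w5,w2,w0).

12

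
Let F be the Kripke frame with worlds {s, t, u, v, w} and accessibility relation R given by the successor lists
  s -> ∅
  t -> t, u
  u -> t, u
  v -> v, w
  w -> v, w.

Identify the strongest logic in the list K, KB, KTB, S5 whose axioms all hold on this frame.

Symmetric (axiom B): yes — every pair in R has its reverse in R.
Reflexive (axiom T): no — s is not related to itself.
Euclidean (axiom 5): yes — any two successors of a common world are R-related.
So F validates K, KB; KTB would additionally require R to be reflexive. The strongest is KB.

KB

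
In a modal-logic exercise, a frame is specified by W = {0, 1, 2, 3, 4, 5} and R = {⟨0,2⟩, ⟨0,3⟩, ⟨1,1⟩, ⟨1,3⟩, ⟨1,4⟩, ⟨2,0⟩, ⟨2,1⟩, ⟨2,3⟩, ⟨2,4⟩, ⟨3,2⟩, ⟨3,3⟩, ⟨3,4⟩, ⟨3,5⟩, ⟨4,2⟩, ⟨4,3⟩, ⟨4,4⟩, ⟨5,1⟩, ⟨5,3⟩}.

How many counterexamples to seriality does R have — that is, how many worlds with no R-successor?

R is serial; there are no such worlds.

0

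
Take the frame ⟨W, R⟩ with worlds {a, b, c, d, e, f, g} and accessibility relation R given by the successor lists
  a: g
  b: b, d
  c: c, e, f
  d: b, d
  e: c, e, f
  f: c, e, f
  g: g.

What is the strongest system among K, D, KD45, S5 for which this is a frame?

Serial (axiom D): yes — every world has a successor (e.g. a R g).
Euclidean (axiom 5): yes — any two successors of a common world are R-related.
Transitive (axiom 4): yes — every two-step R-path is closed by a direct edge.
Reflexive (axiom T): no — a is not related to itself.
So F validates K, D, KD45; S5 would additionally require R to be reflexive. The strongest is KD45.

KD45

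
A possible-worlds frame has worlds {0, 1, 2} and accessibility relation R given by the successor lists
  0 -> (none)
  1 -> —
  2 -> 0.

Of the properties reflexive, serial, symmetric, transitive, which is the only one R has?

transitive

Reflexive: no — 0 is not related to itself.
Serial: no — 0 has no R-successor.
Symmetric: no — 2 R 0 but not 0 R 2.
Transitive: yes — every two-step R-path is closed by a direct edge.
Only transitive holds.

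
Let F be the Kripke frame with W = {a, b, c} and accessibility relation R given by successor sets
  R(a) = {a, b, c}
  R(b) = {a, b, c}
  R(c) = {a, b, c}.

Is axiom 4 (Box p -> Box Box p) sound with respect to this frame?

Axiom 4 corresponds to the accessibility relation being transitive.
Transitive: yes — every two-step R-path is closed by a direct edge.

Yes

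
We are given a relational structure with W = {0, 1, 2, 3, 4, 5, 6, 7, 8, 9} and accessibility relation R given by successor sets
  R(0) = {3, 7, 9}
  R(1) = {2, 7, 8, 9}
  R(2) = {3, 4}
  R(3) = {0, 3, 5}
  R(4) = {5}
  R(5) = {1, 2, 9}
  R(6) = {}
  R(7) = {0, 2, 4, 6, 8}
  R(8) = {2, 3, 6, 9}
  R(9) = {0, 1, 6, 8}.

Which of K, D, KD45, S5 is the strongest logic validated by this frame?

Serial (axiom D): no — 6 has no R-successor.
Euclidean (axiom 5): no — 0 R 3 and 0 R 7, but not 3 R 7.
Transitive (axiom 4): no — 0 R 3 and 3 R 5, but not 0 R 5.
Reflexive (axiom T): no — 0 is not related to itself.
So F validates K; D would additionally require R to be serial. The strongest is K.

K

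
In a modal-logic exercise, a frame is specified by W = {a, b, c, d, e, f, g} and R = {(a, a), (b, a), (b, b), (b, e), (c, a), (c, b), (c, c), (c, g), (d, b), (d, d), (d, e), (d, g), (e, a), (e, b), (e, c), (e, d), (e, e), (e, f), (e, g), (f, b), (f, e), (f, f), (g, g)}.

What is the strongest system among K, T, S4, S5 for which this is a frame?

T

Reflexive (axiom T): yes — every world is R-related to itself.
Transitive (axiom 4): no — b R e and e R c, but not b R c.
Euclidean (axiom 5): no — b R a and b R e, but not a R e.
So F validates K, T; S4 would additionally require R to be transitive. The strongest is T.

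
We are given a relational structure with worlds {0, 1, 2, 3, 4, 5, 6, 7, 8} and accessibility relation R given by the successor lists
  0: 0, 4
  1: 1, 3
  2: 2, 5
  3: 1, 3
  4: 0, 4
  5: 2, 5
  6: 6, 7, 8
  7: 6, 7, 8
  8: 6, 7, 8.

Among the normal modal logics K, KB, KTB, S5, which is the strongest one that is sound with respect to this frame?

Symmetric (axiom B): yes — every pair in R has its reverse in R.
Reflexive (axiom T): yes — every world is R-related to itself.
Euclidean (axiom 5): yes — any two successors of a common world are R-related.
So F validates K, KB, KTB, S5. The strongest is S5.

S5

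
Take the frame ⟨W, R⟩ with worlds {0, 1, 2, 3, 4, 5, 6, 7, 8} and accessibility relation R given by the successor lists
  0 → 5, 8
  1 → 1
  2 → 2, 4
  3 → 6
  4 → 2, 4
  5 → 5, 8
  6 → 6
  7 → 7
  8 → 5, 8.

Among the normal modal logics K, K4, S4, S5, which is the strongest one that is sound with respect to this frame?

K4

Transitive (axiom 4): yes — every two-step R-path is closed by a direct edge.
Reflexive (axiom T): no — 0 is not related to itself.
Euclidean (axiom 5): yes — any two successors of a common world are R-related.
So F validates K, K4; S4 would additionally require R to be reflexive. The strongest is K4.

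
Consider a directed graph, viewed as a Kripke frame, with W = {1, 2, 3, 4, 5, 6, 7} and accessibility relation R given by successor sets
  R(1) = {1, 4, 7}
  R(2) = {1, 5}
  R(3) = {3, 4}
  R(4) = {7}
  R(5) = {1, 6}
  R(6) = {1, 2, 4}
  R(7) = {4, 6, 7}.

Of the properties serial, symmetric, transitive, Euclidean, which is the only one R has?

Serial: yes — every world has a successor (e.g. 1 R 1).
Symmetric: no — 1 R 4 but not 4 R 1.
Transitive: no — 1 R 7 and 7 R 6, but not 1 R 6.
Euclidean: no — 2 R 1 and 2 R 5, but not 1 R 5.
Only serial holds.

serial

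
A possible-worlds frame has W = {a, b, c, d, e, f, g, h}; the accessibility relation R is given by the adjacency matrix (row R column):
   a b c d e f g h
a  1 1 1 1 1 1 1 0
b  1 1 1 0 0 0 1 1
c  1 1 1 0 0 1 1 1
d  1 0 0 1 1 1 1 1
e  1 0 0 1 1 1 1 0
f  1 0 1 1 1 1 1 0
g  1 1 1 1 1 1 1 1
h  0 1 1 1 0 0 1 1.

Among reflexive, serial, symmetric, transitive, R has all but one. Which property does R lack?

transitive

Reflexive: yes — every world is R-related to itself.
Serial: yes — every world has a successor (e.g. a R a).
Symmetric: yes — every pair in R has its reverse in R.
Transitive: no — a R b and b R h, but not a R h.
Only transitive fails.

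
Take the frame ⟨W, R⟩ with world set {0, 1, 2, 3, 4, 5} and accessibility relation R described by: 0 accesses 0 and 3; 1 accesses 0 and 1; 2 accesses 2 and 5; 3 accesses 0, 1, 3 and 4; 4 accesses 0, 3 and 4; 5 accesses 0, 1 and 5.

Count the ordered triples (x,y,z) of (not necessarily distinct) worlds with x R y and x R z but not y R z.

11

Enumerating: (1,0,1), (2,5,2), (3,0,1), (3,0,4), (3,1,3), (3,1,4), (3,4,1), (4,0,4), (5,0,1), (5,0,5), (5,1,5).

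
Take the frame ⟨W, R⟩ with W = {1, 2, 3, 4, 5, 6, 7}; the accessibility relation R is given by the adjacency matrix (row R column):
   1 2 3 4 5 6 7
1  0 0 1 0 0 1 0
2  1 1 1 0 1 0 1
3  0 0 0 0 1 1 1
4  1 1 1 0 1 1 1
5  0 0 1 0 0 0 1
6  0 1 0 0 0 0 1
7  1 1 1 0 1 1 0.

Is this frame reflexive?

Reflexive: no — 1 is not related to itself.

No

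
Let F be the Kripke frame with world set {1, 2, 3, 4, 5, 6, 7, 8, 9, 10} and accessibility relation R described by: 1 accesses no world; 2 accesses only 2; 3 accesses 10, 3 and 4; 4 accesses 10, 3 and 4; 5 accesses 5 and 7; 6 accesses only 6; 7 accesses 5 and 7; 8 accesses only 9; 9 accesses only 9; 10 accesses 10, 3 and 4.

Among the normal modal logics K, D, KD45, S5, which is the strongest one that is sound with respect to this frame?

Serial (axiom D): no — 1 has no R-successor.
Euclidean (axiom 5): yes — any two successors of a common world are R-related.
Transitive (axiom 4): yes — every two-step R-path is closed by a direct edge.
Reflexive (axiom T): no — 1 is not related to itself.
So F validates K; D would additionally require R to be serial. The strongest is K.

K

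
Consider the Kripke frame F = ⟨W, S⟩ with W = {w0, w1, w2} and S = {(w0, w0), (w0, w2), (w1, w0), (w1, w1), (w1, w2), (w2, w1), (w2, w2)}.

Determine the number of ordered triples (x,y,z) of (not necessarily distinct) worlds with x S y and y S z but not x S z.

2

Enumerating: (w0,w2,w1), (w2,w1,w0).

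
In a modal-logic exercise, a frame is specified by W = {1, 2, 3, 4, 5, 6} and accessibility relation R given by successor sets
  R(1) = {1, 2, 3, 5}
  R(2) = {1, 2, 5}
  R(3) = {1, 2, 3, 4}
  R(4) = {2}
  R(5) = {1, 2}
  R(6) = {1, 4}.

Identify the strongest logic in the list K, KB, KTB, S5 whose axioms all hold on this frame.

Symmetric (axiom B): no — 3 R 2 but not 2 R 3.
Reflexive (axiom T): no — 4 is not related to itself.
Euclidean (axiom 5): no — 1 R 2 and 1 R 3, but not 2 R 3.
So F validates K; KB would additionally require R to be symmetric. The strongest is K.

K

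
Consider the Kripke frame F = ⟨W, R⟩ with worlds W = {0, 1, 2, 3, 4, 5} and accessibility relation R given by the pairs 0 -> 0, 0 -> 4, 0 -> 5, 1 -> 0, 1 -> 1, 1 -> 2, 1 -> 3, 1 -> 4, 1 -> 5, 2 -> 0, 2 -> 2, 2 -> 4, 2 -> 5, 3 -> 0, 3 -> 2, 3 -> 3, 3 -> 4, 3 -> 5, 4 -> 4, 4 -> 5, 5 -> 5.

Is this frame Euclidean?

Euclidean: no — 0 R 5 and 0 R 4, but not 5 R 4.

No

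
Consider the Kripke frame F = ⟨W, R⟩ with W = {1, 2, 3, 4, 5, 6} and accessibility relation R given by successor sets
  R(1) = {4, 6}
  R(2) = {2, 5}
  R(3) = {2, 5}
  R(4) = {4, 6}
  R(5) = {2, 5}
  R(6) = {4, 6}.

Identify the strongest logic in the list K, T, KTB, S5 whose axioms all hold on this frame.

Reflexive (axiom T): no — 1 is not related to itself.
Symmetric (axiom B): no — 1 R 4 but not 4 R 1.
Euclidean (axiom 5): yes — any two successors of a common world are R-related.
So F validates K; T would additionally require R to be reflexive. The strongest is K.

K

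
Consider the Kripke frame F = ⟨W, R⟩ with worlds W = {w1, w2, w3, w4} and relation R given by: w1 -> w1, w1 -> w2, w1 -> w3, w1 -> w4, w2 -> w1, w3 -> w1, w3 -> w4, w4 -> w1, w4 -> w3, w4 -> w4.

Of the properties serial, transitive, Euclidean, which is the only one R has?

serial

Serial: yes — every world has a successor (e.g. w1 R w1).
Transitive: no — w2 R w1 and w1 R w3, but not w2 R w3.
Euclidean: no — w1 R w2 and w1 R w3, but not w2 R w3.
Only serial holds.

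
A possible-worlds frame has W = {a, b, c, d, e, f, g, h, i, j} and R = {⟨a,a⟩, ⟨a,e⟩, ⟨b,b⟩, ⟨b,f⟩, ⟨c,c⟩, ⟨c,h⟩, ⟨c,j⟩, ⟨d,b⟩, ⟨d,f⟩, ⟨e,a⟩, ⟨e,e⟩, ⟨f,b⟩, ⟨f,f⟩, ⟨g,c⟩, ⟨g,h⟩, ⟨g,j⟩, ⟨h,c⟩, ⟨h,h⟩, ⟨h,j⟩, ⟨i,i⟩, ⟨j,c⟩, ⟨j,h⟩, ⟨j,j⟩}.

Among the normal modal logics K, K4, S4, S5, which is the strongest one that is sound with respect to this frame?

Transitive (axiom 4): yes — every two-step R-path is closed by a direct edge.
Reflexive (axiom T): no — d is not related to itself.
Euclidean (axiom 5): yes — any two successors of a common world are R-related.
So F validates K, K4; S4 would additionally require R to be reflexive. The strongest is K4.

K4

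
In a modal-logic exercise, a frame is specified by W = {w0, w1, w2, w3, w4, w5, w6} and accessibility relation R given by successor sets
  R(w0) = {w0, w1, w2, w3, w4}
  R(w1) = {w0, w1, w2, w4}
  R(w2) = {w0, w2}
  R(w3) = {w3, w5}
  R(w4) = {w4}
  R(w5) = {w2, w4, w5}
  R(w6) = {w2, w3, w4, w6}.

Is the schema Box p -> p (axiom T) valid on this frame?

By correspondence theory, T is valid on a frame iff R is reflexive.
Reflexive: yes — every world is R-related to itself.

Yes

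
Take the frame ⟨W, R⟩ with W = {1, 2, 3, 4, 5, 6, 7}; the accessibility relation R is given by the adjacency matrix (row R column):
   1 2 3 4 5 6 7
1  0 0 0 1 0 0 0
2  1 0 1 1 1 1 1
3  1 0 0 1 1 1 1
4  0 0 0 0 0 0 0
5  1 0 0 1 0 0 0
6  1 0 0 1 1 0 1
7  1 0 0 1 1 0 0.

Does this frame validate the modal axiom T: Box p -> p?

No

Axiom T corresponds to the accessibility relation being reflexive.
Reflexive: no — 1 is not related to itself.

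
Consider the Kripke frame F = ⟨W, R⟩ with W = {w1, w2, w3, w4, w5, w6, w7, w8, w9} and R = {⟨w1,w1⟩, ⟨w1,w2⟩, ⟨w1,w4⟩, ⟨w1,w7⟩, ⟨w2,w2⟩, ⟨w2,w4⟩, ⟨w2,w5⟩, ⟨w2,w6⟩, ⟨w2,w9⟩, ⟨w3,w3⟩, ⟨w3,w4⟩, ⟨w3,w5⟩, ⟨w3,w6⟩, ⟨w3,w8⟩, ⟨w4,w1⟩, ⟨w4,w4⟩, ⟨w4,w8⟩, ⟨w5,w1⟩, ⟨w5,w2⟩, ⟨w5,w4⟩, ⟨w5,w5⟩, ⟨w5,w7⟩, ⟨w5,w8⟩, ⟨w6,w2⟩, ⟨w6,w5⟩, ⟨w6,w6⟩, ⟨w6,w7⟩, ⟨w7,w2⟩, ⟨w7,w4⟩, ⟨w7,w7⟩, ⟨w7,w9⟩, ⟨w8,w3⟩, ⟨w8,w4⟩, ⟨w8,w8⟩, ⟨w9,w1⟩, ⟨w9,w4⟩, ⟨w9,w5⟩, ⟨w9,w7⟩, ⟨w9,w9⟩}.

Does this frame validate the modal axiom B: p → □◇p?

By correspondence theory, B is valid on a frame iff R is symmetric.
Symmetric: no — w1 R w2 but not w2 R w1.

No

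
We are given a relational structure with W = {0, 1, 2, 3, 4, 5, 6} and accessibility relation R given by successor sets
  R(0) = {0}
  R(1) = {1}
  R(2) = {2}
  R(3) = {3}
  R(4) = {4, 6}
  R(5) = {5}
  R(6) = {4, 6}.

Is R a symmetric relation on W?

Symmetric: yes — every pair in R has its reverse in R.

Yes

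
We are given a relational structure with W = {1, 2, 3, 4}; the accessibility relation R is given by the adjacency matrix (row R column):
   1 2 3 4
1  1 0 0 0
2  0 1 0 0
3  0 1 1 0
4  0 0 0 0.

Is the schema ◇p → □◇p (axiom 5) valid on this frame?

No

By correspondence theory, 5 is valid on a frame iff R is Euclidean.
Euclidean: no — 3 R 2 and 3 R 3, but not 2 R 3.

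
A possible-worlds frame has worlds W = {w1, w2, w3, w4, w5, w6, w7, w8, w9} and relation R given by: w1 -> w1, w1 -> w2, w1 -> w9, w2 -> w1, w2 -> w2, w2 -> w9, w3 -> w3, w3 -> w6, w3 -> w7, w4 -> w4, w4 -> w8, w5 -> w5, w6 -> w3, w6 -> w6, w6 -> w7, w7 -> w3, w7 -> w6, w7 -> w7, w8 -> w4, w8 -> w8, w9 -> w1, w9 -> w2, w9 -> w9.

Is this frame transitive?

Transitive: yes — every two-step R-path is closed by a direct edge.

Yes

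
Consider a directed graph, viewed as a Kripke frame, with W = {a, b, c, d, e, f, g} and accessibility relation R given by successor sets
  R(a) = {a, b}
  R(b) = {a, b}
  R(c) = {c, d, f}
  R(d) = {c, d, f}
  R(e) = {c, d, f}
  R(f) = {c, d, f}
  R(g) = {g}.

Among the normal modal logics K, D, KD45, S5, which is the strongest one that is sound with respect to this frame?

KD45

Serial (axiom D): yes — every world has a successor (e.g. a R a).
Euclidean (axiom 5): yes — any two successors of a common world are R-related.
Transitive (axiom 4): yes — every two-step R-path is closed by a direct edge.
Reflexive (axiom T): no — e is not related to itself.
So F validates K, D, KD45; S5 would additionally require R to be reflexive. The strongest is KD45.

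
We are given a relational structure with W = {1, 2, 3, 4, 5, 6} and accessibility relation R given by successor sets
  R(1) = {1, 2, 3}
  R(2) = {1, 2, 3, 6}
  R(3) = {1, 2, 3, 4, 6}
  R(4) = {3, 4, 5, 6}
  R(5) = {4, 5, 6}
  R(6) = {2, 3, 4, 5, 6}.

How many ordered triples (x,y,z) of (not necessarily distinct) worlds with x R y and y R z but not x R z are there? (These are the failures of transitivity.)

Enumerating: (1,2,6), (1,3,4), (1,3,6), (2,3,4), (2,6,4), (2,6,5), (3,4,5), (3,6,5), (4,3,1), (4,3,2), (4,6,2), (5,4,3), (5,6,2), (5,6,3), (6,2,1), (6,3,1).

16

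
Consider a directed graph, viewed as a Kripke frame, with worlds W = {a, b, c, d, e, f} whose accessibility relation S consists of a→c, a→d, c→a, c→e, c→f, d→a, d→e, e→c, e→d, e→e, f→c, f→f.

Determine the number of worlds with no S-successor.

Enumerating: b.

1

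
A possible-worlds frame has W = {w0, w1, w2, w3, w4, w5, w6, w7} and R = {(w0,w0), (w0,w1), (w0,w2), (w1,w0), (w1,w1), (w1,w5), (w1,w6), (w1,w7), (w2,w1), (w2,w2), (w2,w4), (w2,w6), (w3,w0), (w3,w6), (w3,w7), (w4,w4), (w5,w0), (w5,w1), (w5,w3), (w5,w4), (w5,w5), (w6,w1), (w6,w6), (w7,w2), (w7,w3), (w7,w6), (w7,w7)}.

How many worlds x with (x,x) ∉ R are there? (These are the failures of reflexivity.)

1

Enumerating: w3.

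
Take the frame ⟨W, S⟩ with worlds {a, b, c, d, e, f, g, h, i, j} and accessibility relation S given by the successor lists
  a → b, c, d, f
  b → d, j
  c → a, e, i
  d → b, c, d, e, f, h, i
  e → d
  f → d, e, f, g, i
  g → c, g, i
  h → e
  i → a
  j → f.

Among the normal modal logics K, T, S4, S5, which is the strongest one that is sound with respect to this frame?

Reflexive (axiom T): no — a is not related to itself.
Transitive (axiom 4): no — a S b and b S j, but not a S j.
Euclidean (axiom 5): no — a S b and a S c, but not b S c.
So F validates K; T would additionally require S to be reflexive. The strongest is K.

K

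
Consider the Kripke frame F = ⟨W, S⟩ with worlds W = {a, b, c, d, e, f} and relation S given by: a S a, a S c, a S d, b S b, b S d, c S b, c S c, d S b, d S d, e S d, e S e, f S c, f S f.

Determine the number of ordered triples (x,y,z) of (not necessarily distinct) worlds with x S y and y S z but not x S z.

5

Enumerating: (a,c,b), (a,d,b), (c,b,d), (e,d,b), (f,c,b).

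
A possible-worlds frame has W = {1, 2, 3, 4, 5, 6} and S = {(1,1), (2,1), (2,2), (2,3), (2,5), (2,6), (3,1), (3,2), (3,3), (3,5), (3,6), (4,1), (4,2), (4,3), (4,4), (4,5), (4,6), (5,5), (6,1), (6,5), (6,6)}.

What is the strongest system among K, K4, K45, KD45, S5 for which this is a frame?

K4

Transitive (axiom 4): yes — every two-step S-path is closed by a direct edge.
Euclidean (axiom 5): no — 2 S 1 and 2 S 3, but not 1 S 3.
Serial (axiom D): yes — every world has a successor (e.g. 1 S 1).
Reflexive (axiom T): yes — every world is S-related to itself.
So F validates K, K4; K45 would additionally require S to be Euclidean. The strongest is K4.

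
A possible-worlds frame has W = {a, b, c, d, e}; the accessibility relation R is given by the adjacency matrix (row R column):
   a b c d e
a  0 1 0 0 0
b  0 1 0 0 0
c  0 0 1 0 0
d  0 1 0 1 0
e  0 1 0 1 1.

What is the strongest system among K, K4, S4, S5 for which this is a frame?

K4

Transitive (axiom 4): yes — every two-step R-path is closed by a direct edge.
Reflexive (axiom T): no — a is not related to itself.
Euclidean (axiom 5): no — e R b and e R d, but not b R d.
So F validates K, K4; S4 would additionally require R to be reflexive. The strongest is K4.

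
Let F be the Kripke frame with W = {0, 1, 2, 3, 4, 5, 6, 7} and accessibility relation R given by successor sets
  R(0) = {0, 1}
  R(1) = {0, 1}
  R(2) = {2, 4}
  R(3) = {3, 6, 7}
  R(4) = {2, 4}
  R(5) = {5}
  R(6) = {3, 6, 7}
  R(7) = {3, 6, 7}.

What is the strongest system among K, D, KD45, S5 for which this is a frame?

S5

Serial (axiom D): yes — every world has a successor (e.g. 0 R 0).
Euclidean (axiom 5): yes — any two successors of a common world are R-related.
Transitive (axiom 4): yes — every two-step R-path is closed by a direct edge.
Reflexive (axiom T): yes — every world is R-related to itself.
So F validates K, D, KD45, S5. The strongest is S5.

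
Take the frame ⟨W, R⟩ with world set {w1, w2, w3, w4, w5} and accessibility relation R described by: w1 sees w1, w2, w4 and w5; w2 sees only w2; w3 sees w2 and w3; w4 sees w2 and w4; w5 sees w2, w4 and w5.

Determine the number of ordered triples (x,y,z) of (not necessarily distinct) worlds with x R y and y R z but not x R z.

R is transitive; there are no such tuples.

0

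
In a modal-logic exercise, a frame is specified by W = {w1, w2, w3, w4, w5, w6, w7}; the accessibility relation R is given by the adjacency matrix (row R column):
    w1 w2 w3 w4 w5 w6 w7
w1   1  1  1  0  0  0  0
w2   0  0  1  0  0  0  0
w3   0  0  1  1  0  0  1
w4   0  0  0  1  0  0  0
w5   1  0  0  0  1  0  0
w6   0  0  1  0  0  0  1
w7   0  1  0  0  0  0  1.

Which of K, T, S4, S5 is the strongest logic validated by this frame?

K

Reflexive (axiom T): no — w2 is not related to itself.
Transitive (axiom 4): no — w1 R w3 and w3 R w4, but not w1 R w4.
Euclidean (axiom 5): no — w1 R w3 and w1 R w2, but not w3 R w2.
So F validates K; T would additionally require R to be reflexive. The strongest is K.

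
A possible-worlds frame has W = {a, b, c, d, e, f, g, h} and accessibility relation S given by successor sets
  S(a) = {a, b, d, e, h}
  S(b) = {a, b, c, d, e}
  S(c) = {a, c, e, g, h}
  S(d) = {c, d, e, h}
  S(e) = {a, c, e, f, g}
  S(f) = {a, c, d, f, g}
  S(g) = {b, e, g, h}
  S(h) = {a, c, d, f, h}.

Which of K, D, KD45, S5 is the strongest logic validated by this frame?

D

Serial (axiom D): yes — every world has a successor (e.g. a S a).
Euclidean (axiom 5): no — a S b and a S h, but not b S h.
Transitive (axiom 4): no — a S b and b S c, but not a S c.
Reflexive (axiom T): yes — every world is S-related to itself.
So F validates K, D; KD45 would additionally require S to be Euclidean and transitive. The strongest is D.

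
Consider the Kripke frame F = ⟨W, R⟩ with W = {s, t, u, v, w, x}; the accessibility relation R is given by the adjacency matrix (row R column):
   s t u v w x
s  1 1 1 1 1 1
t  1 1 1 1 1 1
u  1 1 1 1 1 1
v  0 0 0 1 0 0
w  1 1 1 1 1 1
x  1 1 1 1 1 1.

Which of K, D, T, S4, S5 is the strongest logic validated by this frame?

Serial (axiom D): yes — every world has a successor (e.g. s R s).
Reflexive (axiom T): yes — every world is R-related to itself.
Transitive (axiom 4): yes — every two-step R-path is closed by a direct edge.
Euclidean (axiom 5): no — s R v and s R t, but not v R t.
So F validates K, D, T, S4; S5 would additionally require R to be Euclidean. The strongest is S4.

S4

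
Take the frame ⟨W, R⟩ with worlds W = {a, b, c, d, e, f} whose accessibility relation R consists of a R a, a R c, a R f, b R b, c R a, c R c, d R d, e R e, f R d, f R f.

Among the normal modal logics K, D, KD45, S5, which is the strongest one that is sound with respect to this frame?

Serial (axiom D): yes — every world has a successor (e.g. a R a).
Euclidean (axiom 5): no — a R c and a R f, but not c R f.
Transitive (axiom 4): no — a R f and f R d, but not a R d.
Reflexive (axiom T): yes — every world is R-related to itself.
So F validates K, D; KD45 would additionally require R to be Euclidean and transitive. The strongest is D.

D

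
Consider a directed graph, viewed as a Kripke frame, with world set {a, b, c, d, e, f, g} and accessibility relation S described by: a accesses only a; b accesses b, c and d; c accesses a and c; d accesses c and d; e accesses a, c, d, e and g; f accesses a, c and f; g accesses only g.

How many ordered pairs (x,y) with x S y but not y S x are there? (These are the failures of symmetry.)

10

Enumerating: (b,c), (b,d), (c,a), (d,c), (e,a), (e,c), (e,d), (e,g), (f,a), (f,c).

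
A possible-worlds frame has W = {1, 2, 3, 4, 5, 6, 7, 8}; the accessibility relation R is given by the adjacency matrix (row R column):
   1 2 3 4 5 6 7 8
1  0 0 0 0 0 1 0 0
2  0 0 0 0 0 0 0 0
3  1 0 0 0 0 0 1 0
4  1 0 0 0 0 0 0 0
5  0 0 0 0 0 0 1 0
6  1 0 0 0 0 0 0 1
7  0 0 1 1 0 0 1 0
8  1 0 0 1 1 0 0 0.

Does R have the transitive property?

No

Transitive: no — 1 R 6 and 6 R 8, but not 1 R 8.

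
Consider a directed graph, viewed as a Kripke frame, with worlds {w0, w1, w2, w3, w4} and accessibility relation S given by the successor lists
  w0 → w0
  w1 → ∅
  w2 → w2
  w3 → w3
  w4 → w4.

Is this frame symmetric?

Symmetric: yes — every pair in S has its reverse in S.

Yes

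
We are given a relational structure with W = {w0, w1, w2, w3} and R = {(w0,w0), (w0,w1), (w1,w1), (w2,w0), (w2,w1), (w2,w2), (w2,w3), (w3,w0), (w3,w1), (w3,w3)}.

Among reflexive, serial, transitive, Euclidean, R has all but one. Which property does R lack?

Euclidean

Reflexive: yes — every world is R-related to itself.
Serial: yes — every world has a successor (e.g. w0 R w0).
Transitive: yes — every two-step R-path is closed by a direct edge.
Euclidean: no — w2 R w0 and w2 R w3, but not w0 R w3.
Only Euclidean fails.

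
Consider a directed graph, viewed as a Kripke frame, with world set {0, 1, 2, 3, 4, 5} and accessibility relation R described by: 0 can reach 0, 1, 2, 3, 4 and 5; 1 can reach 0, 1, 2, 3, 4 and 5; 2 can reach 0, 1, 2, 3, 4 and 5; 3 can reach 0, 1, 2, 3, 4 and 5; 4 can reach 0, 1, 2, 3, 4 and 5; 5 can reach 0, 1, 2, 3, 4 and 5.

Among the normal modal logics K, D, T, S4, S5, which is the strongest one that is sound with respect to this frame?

Serial (axiom D): yes — every world has a successor (e.g. 0 R 0).
Reflexive (axiom T): yes — every world is R-related to itself.
Transitive (axiom 4): yes — every two-step R-path is closed by a direct edge.
Euclidean (axiom 5): yes — any two successors of a common world are R-related.
So F validates K, D, T, S4, S5. The strongest is S5.

S5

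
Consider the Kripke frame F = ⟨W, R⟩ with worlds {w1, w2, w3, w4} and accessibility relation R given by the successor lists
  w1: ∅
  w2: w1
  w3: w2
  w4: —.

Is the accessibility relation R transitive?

Transitive: no — w3 R w2 and w2 R w1, but not w3 R w1.

No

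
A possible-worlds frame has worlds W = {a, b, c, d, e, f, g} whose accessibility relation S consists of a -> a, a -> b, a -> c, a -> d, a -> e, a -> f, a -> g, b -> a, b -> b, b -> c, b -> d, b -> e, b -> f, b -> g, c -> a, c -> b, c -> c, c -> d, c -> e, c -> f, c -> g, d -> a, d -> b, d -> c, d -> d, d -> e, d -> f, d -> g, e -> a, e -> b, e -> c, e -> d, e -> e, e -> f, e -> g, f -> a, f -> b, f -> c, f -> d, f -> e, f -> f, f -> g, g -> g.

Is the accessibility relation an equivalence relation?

No

Reflexive: yes — every world is S-related to itself.
Symmetric: no — a S g but not g S a.
Transitive: yes — every two-step S-path is closed by a direct edge.
So S is not an equivalence relation.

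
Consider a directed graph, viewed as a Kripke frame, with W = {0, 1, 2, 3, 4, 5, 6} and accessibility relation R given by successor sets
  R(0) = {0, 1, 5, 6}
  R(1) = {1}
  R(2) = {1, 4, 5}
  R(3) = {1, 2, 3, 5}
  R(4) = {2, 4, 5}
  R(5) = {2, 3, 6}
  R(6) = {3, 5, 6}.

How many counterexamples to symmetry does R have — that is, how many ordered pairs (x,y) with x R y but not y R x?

8

Enumerating: (0,1), (0,5), (0,6), (2,1), (3,1), (3,2), (4,5), (6,3).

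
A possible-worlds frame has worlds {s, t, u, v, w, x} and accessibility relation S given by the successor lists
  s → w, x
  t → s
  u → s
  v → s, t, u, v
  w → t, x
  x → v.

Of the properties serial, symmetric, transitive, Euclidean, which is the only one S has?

Serial: yes — every world has a successor (e.g. s S w).
Symmetric: no — s S w but not w S s.
Transitive: no — s S w and w S t, but not s S t.
Euclidean: no — s S x and s S w, but not x S w.
Only serial holds.

serial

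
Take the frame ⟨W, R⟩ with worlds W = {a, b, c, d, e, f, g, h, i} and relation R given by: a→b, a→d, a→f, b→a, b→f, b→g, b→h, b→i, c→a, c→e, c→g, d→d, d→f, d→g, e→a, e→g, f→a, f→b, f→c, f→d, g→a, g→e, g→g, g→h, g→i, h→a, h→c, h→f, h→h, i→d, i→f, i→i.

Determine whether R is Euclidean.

No

Euclidean: no — a R b and a R d, but not b R d.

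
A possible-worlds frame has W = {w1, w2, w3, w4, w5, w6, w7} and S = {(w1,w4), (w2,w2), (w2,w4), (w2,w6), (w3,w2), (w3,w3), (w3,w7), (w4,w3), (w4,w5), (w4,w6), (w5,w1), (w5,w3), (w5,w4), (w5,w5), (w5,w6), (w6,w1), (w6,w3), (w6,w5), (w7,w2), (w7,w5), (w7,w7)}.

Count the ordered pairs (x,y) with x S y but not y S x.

Enumerating: (w1,w4), (w2,w4), (w2,w6), (w3,w2), (w3,w7), (w4,w3), (w4,w6), (w5,w1), (w5,w3), (w6,w1), (w6,w3), (w7,w2), (w7,w5).

13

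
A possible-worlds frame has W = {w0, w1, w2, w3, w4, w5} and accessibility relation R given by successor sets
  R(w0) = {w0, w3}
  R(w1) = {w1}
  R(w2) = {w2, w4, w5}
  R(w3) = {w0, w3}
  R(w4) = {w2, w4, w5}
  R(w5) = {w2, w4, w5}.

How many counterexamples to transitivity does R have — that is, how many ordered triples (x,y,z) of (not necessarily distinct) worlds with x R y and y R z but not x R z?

0

R is transitive; there are no such tuples.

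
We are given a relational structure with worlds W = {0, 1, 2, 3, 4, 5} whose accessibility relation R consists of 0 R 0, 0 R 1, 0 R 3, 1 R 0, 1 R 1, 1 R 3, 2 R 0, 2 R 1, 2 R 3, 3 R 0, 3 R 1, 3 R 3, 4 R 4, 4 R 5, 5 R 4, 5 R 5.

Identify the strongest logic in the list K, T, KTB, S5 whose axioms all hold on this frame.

K

Reflexive (axiom T): no — 2 is not related to itself.
Symmetric (axiom B): no — 2 R 0 but not 0 R 2.
Euclidean (axiom 5): yes — any two successors of a common world are R-related.
So F validates K; T would additionally require R to be reflexive. The strongest is K.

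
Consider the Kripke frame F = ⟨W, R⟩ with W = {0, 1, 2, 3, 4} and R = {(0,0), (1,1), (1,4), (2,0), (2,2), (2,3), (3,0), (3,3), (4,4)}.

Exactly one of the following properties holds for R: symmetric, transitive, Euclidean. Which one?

Symmetric: no — 1 R 4 but not 4 R 1.
Transitive: yes — every two-step R-path is closed by a direct edge.
Euclidean: no — 2 R 0 and 2 R 3, but not 0 R 3.
Only transitive holds.

transitive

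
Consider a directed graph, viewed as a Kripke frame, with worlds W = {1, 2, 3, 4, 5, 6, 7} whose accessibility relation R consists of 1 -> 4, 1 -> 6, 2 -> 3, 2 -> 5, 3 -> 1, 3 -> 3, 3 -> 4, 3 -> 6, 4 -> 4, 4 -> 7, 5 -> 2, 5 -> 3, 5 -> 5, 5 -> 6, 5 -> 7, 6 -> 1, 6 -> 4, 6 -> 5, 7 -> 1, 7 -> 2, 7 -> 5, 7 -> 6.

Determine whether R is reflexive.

Reflexive: no — 1 is not related to itself.

No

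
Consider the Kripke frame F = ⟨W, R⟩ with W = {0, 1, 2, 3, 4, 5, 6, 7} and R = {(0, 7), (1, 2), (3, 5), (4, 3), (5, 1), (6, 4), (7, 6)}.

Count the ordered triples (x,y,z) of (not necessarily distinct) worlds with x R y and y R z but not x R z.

6

Enumerating: (0,7,6), (3,5,1), (4,3,5), (5,1,2), (6,4,3), (7,6,4).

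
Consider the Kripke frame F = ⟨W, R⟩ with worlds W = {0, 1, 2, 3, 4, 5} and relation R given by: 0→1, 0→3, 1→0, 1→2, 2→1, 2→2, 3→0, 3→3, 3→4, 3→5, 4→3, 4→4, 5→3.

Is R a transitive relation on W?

No

Transitive: no — 0 R 1 and 1 R 2, but not 0 R 2.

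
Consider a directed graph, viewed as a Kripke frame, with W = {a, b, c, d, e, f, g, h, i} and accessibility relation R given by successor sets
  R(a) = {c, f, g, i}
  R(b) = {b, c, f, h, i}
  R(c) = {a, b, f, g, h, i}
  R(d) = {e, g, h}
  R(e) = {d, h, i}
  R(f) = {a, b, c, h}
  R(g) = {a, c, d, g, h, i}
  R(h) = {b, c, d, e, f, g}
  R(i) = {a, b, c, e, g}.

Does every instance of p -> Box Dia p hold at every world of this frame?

Yes

Axiom B corresponds to the accessibility relation being symmetric.
Symmetric: yes — every pair in R has its reverse in R.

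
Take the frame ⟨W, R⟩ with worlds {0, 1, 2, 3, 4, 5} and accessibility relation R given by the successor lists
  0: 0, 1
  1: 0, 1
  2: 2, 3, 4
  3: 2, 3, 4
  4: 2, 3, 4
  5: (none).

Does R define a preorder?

Reflexive: no — 5 is not related to itself.
Transitive: yes — every two-step R-path is closed by a direct edge.
So R is not a preorder.

No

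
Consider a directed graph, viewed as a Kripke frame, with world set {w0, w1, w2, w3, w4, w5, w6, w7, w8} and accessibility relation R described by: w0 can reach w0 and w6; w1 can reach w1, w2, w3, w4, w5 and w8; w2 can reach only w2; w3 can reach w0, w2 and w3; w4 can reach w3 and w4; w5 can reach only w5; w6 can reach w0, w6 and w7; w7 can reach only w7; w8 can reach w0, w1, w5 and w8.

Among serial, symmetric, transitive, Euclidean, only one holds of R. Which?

serial

Serial: yes — every world has a successor (e.g. w0 R w0).
Symmetric: no — w1 R w2 but not w2 R w1.
Transitive: no — w0 R w6 and w6 R w7, but not w0 R w7.
Euclidean: no — w1 R w2 and w1 R w3, but not w2 R w3.
Only serial holds.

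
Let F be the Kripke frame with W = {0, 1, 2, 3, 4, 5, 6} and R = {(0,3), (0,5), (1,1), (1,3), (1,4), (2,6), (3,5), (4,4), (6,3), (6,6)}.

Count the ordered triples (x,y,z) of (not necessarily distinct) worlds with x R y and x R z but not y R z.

11

Enumerating: (0,3,3), (0,5,3), (0,5,5), (1,3,1), (1,3,3), (1,3,4), (1,4,1), (1,4,3), (3,5,5), (6,3,3), (6,3,6).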